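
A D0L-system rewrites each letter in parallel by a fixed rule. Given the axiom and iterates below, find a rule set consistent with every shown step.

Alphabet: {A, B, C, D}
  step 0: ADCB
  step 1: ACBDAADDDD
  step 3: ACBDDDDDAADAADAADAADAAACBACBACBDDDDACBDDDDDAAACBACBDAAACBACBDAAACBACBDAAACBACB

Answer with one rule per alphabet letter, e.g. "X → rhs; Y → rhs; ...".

A->ACB, B->DDD, C->D, D->DAA

  step 0 ⇒ step 1: ADCB ⇒ ACB·DAA·D·DDD
    A ↦ ACB
    B ↦ DDD
    C ↦ D
    D ↦ DAA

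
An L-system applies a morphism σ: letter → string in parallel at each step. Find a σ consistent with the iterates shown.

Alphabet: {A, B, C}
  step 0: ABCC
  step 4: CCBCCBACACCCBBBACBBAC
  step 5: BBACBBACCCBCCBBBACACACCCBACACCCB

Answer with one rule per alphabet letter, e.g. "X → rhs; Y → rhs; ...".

A->CC, B->AC, C->B

  step 4 ⇒ step 5: CCBCCBACACCCBBBACBBAC ⇒ B·B·AC·B·B·AC·CC·B·CC·B·B·B·AC·AC·AC·CC·B·AC·AC·CC·B
    A ↦ CC
    B ↦ AC
    C ↦ B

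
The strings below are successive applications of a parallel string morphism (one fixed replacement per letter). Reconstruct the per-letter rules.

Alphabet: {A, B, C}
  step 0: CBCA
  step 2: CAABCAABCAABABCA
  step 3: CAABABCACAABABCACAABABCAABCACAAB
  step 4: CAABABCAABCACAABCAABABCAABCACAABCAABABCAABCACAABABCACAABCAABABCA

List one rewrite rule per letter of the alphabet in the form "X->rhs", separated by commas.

  step 3 ⇒ step 4: CAABABCACAABABCACAABABCAABCACAAB ⇒ CA·AB·AB·CA·AB·CA·CA·AB·CA·AB·AB·CA·AB·CA·CA·AB·CA·AB·AB·CA·AB·CA·CA·AB·AB·CA·CA·AB·CA·AB·AB·CA
    A ↦ AB
    B ↦ CA
    C ↦ CA

A->AB, B->CA, C->CA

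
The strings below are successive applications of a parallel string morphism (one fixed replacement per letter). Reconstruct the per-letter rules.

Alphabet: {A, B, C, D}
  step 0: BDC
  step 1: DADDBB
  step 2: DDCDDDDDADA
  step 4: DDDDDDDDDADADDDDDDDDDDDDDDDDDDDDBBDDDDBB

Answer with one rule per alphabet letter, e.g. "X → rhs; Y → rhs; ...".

A->C, B->DA, C->BB, D->DD

  step 1 ⇒ step 2: DADDBB ⇒ DD·C·DD·DD·DA·DA
    A ↦ C
    B ↦ DA
    D ↦ DD
  step 0 ⇒ step 1: BDC ⇒ DA·DD·BB
    C ↦ BB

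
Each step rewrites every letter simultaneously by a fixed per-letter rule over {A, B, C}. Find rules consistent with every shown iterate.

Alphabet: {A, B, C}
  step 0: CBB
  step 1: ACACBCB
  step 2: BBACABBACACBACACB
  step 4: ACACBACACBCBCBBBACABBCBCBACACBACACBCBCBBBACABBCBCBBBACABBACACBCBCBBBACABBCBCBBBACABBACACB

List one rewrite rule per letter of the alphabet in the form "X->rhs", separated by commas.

A->BB, B->CB, C->ACA

  step 1 ⇒ step 2: ACACBCB ⇒ BB·ACA·BB·ACA·CB·ACA·CB
    A ↦ BB
    B ↦ CB
    C ↦ ACA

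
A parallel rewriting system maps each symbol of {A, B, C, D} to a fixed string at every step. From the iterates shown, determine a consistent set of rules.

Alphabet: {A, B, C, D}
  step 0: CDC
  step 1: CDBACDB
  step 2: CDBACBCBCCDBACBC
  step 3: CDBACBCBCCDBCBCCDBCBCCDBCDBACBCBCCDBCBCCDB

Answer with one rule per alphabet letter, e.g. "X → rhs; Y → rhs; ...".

A->BC, B->CBC, C->CDB, D->A

  step 2 ⇒ step 3: CDBACBCBCCDBACBC ⇒ CDB·A·CBC·BC·CDB·CBC·CDB·CBC·CDB·CDB·A·CBC·BC·CDB·CBC·CDB
    A ↦ BC
    B ↦ CBC
    C ↦ CDB
    D ↦ A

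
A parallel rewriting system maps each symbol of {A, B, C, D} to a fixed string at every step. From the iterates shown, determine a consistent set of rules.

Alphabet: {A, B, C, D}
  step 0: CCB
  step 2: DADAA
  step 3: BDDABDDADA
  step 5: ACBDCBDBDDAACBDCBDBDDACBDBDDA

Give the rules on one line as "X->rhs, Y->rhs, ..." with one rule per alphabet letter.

  step 2 ⇒ step 3: DADAA ⇒ BD·DA·BD·DA·DA
    A ↦ DA
    D ↦ BD
    B ↦ C  (constrained at step 0)
    C ↦ A  (constrained at step 0)

A->DA, B->C, C->A, D->BD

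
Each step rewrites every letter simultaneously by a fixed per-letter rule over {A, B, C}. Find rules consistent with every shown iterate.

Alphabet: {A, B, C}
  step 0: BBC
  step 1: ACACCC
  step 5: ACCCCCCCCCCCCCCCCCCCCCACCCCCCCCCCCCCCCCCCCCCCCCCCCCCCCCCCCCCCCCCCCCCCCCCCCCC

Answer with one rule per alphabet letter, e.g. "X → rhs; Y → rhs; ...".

A->B, B->AC, C->CC

  step 0 ⇒ step 1: BBC ⇒ AC·AC·CC
    B ↦ AC
    C ↦ CC
    A ↦ B  (constrained at step 1)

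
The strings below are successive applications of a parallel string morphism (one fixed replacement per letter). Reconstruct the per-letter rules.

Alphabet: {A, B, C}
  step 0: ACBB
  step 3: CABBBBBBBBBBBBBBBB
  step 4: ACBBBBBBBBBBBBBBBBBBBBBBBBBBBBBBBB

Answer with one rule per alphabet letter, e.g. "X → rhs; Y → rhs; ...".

  step 3 ⇒ step 4: CABBBBBBBBBBBBBBBB ⇒ A·C·BB·BB·BB·BB·BB·BB·BB·BB·BB·BB·BB·BB·BB·BB·BB·BB
    A ↦ C
    B ↦ BB
    C ↦ A

A->C, B->BB, C->A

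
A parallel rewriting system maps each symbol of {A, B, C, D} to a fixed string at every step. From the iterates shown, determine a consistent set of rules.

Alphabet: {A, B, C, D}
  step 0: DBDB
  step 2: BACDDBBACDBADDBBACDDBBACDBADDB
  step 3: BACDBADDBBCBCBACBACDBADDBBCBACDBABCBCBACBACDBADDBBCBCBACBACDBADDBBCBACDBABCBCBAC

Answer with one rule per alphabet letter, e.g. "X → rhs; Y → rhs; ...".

A->DBA, B->BAC, C->DDB, D->BC

  step 2 ⇒ step 3: BACDDBBACDBADDBBACDDBBACDBADDB ⇒ BAC·DBA·DDB·BC·BC·BAC·BAC·DBA·DDB·BC·BAC·DBA·BC·BC·BAC·BAC·DBA·DDB·BC·BC·BAC·BAC·DBA·DDB·BC·BAC·DBA·BC·BC·BAC
    A ↦ DBA
    B ↦ BAC
    C ↦ DDB
    D ↦ BC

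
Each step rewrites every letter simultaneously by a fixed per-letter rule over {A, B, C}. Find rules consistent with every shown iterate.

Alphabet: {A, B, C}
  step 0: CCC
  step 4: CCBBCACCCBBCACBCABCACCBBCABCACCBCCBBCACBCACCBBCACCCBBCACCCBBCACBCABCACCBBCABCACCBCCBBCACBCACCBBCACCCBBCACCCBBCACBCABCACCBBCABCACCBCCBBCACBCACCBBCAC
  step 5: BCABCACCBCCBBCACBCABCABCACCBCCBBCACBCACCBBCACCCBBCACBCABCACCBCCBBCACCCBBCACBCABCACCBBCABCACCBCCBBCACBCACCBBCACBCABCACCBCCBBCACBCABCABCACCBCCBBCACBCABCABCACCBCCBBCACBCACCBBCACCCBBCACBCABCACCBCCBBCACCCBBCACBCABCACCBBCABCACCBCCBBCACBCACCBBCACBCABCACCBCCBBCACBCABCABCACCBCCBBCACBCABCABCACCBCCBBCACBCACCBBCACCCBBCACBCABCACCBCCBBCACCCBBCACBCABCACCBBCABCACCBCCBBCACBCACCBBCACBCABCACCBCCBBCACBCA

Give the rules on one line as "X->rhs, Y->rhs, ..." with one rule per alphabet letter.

A->C, B->CCB, C->BCA

  step 4 ⇒ step 5: CCBBCACCCBBCACBCABCACCBBCABCACCBCCBBCACBCACCBBCACCCBBCACCCBBCACBCABCACCBBCABCACCBCCBBCACBCACCBBCACCCBBCACCCBBCACBCABCACCBBCABCACCBCCBBCACBCACCBBCAC ⇒ BCA·BCA·CCB·CCB·BCA·C·BCA·BCA·BCA·CCB·CCB·BCA·C·BCA·CCB·BCA·C·CCB·BCA·C·BCA·BCA·CCB·CCB·BCA·C·CCB·BCA·C·BCA·BCA·CCB·BCA·BCA·CCB·CCB·BCA·C·BCA·CCB·BCA·C·BCA·BCA·CCB·CCB·BCA·C·BCA·BCA·BCA·CCB·CCB·BCA·C·BCA·BCA·BCA·CCB·CCB·BCA·C·BCA·CCB·BCA·C·CCB·BCA·C·BCA·BCA·CCB·CCB·BCA·C·CCB·BCA·C·BCA·BCA·CCB·BCA·BCA·CCB·CCB·BCA·C·BCA·CCB·BCA·C·BCA·BCA·CCB·CCB·BCA·C·BCA·BCA·BCA·CCB·CCB·BCA·C·BCA·BCA·BCA·CCB·CCB·BCA·C·BCA·CCB·BCA·C·CCB·BCA·C·BCA·BCA·CCB·CCB·BCA·C·CCB·BCA·C·BCA·BCA·CCB·BCA·BCA·CCB·CCB·BCA·C·BCA·CCB·BCA·C·BCA·BCA·CCB·CCB·BCA·C·BCA
    A ↦ C
    B ↦ CCB
    C ↦ BCA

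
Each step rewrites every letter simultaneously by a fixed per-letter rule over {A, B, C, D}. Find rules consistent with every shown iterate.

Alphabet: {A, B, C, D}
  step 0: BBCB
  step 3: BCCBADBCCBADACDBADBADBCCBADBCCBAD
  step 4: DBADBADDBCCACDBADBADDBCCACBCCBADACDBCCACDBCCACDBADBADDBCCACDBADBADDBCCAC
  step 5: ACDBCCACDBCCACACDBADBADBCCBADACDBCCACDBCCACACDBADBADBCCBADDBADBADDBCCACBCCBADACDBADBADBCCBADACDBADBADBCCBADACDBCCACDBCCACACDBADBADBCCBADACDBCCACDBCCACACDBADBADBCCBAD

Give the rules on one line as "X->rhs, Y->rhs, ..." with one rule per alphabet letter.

  step 4 ⇒ step 5: DBADBADDBCCACDBADBADDBCCACBCCBADACDBCCACDBCCACDBADBADDBCCACDBADBADDBCCAC ⇒ AC·D·BCC·AC·D·BCC·AC·AC·D·BAD·BAD·BCC·BAD·AC·D·BCC·AC·D·BCC·AC·AC·D·BAD·BAD·BCC·BAD·D·BAD·BAD·D·BCC·AC·BCC·BAD·AC·D·BAD·BAD·BCC·BAD·AC·D·BAD·BAD·BCC·BAD·AC·D·BCC·AC·D·BCC·AC·AC·D·BAD·BAD·BCC·BAD·AC·D·BCC·AC·D·BCC·AC·AC·D·BAD·BAD·BCC·BAD
    A ↦ BCC
    B ↦ D
    C ↦ BAD
    D ↦ AC

A->BCC, B->D, C->BAD, D->AC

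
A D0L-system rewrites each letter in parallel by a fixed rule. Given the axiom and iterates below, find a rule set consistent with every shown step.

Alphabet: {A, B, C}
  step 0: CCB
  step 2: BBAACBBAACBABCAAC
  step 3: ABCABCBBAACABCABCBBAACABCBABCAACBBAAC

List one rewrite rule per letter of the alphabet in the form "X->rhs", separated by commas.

A->B, B->ABC, C->AAC

  step 2 ⇒ step 3: BBAACBBAACBABCAAC ⇒ ABC·ABC·B·B·AAC·ABC·ABC·B·B·AAC·ABC·B·ABC·AAC·B·B·AAC
    A ↦ B
    B ↦ ABC
    C ↦ AAC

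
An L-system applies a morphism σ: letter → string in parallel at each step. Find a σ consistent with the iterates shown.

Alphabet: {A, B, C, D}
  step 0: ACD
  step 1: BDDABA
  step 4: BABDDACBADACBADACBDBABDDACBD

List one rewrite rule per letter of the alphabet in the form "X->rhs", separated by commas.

A->BD, B->C, C->DA, D->BA

  step 0 ⇒ step 1: ACD ⇒ BD·DA·BA
    A ↦ BD
    C ↦ DA
    D ↦ BA
    B ↦ C  (constrained at step 1)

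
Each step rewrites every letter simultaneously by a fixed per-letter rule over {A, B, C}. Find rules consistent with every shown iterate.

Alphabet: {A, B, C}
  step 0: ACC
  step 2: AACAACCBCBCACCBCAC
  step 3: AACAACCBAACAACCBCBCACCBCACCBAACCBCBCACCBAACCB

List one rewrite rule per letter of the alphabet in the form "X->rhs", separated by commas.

  step 2 ⇒ step 3: AACAACCBCBCACCBCAC ⇒ AAC·AAC·CB·AAC·AAC·CB·CB·CAC·CB·CAC·CB·AAC·CB·CB·CAC·CB·AAC·CB
    A ↦ AAC
    B ↦ CAC
    C ↦ CB

A->AAC, B->CAC, C->CB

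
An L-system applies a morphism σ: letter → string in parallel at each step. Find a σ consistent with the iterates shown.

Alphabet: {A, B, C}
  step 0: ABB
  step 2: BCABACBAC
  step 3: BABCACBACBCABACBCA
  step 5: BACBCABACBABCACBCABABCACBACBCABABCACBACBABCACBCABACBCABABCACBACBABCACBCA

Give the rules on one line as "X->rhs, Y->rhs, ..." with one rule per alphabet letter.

  step 2 ⇒ step 3: BCABACBAC ⇒ BA·BCA·C·BA·C·BCA·BA·C·BCA
    A ↦ C
    B ↦ BA
    C ↦ BCA

A->C, B->BA, C->BCA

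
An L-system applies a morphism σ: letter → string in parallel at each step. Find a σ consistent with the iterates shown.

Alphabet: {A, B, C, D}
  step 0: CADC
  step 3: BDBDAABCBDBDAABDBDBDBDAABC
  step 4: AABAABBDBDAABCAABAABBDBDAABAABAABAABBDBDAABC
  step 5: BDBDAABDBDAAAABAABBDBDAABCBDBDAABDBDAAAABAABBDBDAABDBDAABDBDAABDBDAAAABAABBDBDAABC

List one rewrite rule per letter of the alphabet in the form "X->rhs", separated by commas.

A->BD, B->AA, C->BC, D->B

  step 4 ⇒ step 5: AABAABBDBDAABCAABAABBDBDAABAABAABAABBDBDAABC ⇒ BD·BD·AA·BD·BD·AA·AA·B·AA·B·BD·BD·AA·BC·BD·BD·AA·BD·BD·AA·AA·B·AA·B·BD·BD·AA·BD·BD·AA·BD·BD·AA·BD·BD·AA·AA·B·AA·B·BD·BD·AA·BC
    A ↦ BD
    B ↦ AA
    C ↦ BC
    D ↦ B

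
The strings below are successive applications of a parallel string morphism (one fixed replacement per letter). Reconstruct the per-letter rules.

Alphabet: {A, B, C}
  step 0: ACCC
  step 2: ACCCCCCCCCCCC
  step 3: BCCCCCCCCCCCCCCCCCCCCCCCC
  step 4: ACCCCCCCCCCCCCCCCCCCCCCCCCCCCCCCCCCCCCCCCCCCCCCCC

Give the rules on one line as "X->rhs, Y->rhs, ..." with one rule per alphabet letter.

A->B, B->A, C->CC

  step 3 ⇒ step 4: BCCCCCCCCCCCCCCCCCCCCCCCC ⇒ A·CC·CC·CC·CC·CC·CC·CC·CC·CC·CC·CC·CC·CC·CC·CC·CC·CC·CC·CC·CC·CC·CC·CC·CC
    B ↦ A
    C ↦ CC
  step 2 ⇒ step 3: ACCCCCCCCCCCC ⇒ B·CC·CC·CC·CC·CC·CC·CC·CC·CC·CC·CC·CC
    A ↦ B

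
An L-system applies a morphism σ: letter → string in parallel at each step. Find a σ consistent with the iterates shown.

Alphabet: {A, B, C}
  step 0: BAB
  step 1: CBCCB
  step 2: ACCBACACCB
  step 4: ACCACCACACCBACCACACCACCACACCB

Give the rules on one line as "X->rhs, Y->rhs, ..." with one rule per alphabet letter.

A->C, B->CB, C->AC

  step 1 ⇒ step 2: CBCCB ⇒ AC·CB·AC·AC·CB
    B ↦ CB
    C ↦ AC
  step 0 ⇒ step 1: BAB ⇒ CB·C·CB
    A ↦ C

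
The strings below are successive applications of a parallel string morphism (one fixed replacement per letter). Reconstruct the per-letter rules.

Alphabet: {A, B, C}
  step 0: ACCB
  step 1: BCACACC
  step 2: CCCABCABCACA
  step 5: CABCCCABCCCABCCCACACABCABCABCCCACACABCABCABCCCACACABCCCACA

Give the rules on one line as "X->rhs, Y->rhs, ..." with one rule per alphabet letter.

  step 1 ⇒ step 2: BCACACC ⇒ CC·CA·B·CA·B·CA·CA
    A ↦ B
    B ↦ CC
    C ↦ CA

A->B, B->CC, C->CA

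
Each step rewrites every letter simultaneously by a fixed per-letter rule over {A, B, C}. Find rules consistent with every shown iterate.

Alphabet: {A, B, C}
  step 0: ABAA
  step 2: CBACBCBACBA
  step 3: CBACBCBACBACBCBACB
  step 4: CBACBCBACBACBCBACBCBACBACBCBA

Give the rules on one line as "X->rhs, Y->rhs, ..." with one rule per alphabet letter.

  step 3 ⇒ step 4: CBACBCBACBACBCBACB ⇒ CB·A·CB·CB·A·CB·A·CB·CB·A·CB·CB·A·CB·A·CB·CB·A
    A ↦ CB
    B ↦ A
    C ↦ CB

A->CB, B->A, C->CB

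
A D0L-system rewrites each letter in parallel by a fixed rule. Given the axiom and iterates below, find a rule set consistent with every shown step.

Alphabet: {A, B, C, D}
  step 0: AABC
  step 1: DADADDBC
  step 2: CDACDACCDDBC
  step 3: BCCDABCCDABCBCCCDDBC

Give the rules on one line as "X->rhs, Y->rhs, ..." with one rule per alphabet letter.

  step 2 ⇒ step 3: CDACDACCDDBC ⇒ BC·C·DA·BC·C·DA·BC·BC·C·C·DD·BC
    A ↦ DA
    B ↦ DD
    C ↦ BC
    D ↦ C

A->DA, B->DD, C->BC, D->C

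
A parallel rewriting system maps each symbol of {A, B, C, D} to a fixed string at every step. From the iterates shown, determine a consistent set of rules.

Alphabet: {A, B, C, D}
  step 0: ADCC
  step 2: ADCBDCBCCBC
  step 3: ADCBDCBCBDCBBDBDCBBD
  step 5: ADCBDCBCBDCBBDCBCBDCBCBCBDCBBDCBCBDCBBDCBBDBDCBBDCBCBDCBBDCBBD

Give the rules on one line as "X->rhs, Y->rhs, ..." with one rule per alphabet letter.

A->AD, B->CB, C->BD, D->C

  step 2 ⇒ step 3: ADCBDCBCCBC ⇒ AD·C·BD·CB·C·BD·CB·BD·BD·CB·BD
    A ↦ AD
    B ↦ CB
    C ↦ BD
    D ↦ C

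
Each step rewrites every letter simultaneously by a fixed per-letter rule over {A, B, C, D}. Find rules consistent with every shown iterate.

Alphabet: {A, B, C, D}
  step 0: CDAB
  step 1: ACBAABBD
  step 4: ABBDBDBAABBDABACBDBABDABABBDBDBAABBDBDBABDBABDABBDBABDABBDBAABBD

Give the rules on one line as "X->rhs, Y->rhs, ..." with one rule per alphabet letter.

  step 0 ⇒ step 1: CDAB ⇒ AC·BA·AB·BD
    A ↦ AB
    B ↦ BD
    C ↦ AC
    D ↦ BA

A->AB, B->BD, C->AC, D->BA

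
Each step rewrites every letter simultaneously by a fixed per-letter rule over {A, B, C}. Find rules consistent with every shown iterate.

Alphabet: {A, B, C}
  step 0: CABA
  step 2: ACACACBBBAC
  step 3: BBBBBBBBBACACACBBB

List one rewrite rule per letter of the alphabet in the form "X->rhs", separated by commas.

A->B, B->AC, C->BB

  step 2 ⇒ step 3: ACACACBBBAC ⇒ B·BB·B·BB·B·BB·AC·AC·AC·B·BB
    A ↦ B
    B ↦ AC
    C ↦ BB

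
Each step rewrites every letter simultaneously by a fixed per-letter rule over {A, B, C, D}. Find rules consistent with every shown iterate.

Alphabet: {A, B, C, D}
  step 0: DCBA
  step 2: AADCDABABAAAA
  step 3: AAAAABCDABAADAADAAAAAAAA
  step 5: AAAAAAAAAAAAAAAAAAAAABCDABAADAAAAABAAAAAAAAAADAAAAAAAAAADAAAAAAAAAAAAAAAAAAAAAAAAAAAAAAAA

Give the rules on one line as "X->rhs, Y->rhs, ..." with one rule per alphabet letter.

  step 2 ⇒ step 3: AADCDABABAAAA ⇒ AA·AA·AB·CD·AB·AA·D·AA·D·AA·AA·AA·AA
    A ↦ AA
    B ↦ D
    C ↦ CD
    D ↦ AB

A->AA, B->D, C->CD, D->AB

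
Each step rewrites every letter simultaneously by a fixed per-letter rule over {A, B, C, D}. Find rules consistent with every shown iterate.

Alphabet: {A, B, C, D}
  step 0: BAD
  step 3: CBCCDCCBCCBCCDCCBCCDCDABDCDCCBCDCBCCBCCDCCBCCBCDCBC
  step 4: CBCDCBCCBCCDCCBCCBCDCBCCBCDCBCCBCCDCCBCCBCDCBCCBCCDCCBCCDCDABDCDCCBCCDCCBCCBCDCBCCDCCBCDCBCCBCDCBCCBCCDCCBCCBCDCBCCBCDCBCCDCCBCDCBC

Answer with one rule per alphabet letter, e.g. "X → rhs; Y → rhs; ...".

A->DAB, B->D, C->CBC, D->CDC

  step 3 ⇒ step 4: CBCCDCCBCCBCCDCCBCCDCDABDCDCCBCDCBCCBCCDCCBCCBCDCBC ⇒ CBC·D·CBC·CBC·CDC·CBC·CBC·D·CBC·CBC·D·CBC·CBC·CDC·CBC·CBC·D·CBC·CBC·CDC·CBC·CDC·DAB·D·CDC·CBC·CDC·CBC·CBC·D·CBC·CDC·CBC·D·CBC·CBC·D·CBC·CBC·CDC·CBC·CBC·D·CBC·CBC·D·CBC·CDC·CBC·D·CBC
    A ↦ DAB
    B ↦ D
    C ↦ CBC
    D ↦ CDC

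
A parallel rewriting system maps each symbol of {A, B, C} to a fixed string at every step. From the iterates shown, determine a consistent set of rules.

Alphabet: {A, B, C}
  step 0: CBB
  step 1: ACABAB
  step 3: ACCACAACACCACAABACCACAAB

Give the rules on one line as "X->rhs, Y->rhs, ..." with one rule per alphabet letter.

A->CA, B->AB, C->AC

  step 0 ⇒ step 1: CBB ⇒ AC·AB·AB
    B ↦ AB
    C ↦ AC
    A ↦ CA  (constrained at step 1)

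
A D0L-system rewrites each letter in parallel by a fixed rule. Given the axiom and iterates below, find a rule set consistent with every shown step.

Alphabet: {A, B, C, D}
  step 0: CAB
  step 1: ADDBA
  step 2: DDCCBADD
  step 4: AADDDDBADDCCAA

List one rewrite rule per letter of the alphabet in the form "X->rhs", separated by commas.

  step 1 ⇒ step 2: ADDBA ⇒ DD·C·C·BA·DD
    A ↦ DD
    B ↦ BA
    D ↦ C
  step 0 ⇒ step 1: CAB ⇒ A·DD·BA
    C ↦ A

A->DD, B->BA, C->A, D->C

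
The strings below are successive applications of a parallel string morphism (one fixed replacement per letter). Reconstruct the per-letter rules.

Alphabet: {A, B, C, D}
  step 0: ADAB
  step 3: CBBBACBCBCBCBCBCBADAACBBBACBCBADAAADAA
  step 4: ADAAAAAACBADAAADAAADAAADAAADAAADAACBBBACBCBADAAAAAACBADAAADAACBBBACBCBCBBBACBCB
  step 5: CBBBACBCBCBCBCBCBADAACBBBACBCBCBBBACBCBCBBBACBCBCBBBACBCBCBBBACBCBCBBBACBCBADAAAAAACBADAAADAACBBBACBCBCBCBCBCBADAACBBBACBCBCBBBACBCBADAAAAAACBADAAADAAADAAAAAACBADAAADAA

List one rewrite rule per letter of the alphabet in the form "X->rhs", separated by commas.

  step 4 ⇒ step 5: ADAAAAAACBADAAADAAADAAADAAADAAADAACBBBACBCBADAAAAAACBADAAADAACBBBACBCBCBBBACBCB ⇒ CB·BBA·CB·CB·CB·CB·CB·CB·AD·AA·CB·BBA·CB·CB·CB·BBA·CB·CB·CB·BBA·CB·CB·CB·BBA·CB·CB·CB·BBA·CB·CB·CB·BBA·CB·CB·AD·AA·AA·AA·CB·AD·AA·AD·AA·CB·BBA·CB·CB·CB·CB·CB·CB·AD·AA·CB·BBA·CB·CB·CB·BBA·CB·CB·AD·AA·AA·AA·CB·AD·AA·AD·AA·AD·AA·AA·AA·CB·AD·AA·AD·AA
    A ↦ CB
    B ↦ AA
    C ↦ AD
    D ↦ BBA

A->CB, B->AA, C->AD, D->BBA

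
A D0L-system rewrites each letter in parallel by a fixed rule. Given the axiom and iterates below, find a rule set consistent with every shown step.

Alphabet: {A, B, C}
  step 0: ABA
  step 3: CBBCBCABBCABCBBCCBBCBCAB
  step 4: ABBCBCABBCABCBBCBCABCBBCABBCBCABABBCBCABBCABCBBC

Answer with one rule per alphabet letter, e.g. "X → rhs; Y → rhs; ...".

  step 3 ⇒ step 4: CBBCBCABBCABCBBCCBBCBCAB ⇒ AB·BC·BC·AB·BC·AB·CB·BC·BC·AB·CB·BC·AB·BC·BC·AB·AB·BC·BC·AB·BC·AB·CB·BC
    A ↦ CB
    B ↦ BC
    C ↦ AB

A->CB, B->BC, C->AB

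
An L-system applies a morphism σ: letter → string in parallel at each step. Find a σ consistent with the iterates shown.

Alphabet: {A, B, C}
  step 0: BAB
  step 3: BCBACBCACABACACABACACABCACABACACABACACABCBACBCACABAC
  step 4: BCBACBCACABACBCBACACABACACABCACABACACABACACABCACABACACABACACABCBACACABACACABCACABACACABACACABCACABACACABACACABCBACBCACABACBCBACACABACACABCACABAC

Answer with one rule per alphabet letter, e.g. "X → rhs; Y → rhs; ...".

A->ACA, B->BC, C->BAC

  step 3 ⇒ step 4: BCBACBCACABACACABACACABCACABACACABACACABCBACBCACABAC ⇒ BC·BAC·BC·ACA·BAC·BC·BAC·ACA·BAC·ACA·BC·ACA·BAC·ACA·BAC·ACA·BC·ACA·BAC·ACA·BAC·ACA·BC·BAC·ACA·BAC·ACA·BC·ACA·BAC·ACA·BAC·ACA·BC·ACA·BAC·ACA·BAC·ACA·BC·BAC·BC·ACA·BAC·BC·BAC·ACA·BAC·ACA·BC·ACA·BAC
    A ↦ ACA
    B ↦ BC
    C ↦ BAC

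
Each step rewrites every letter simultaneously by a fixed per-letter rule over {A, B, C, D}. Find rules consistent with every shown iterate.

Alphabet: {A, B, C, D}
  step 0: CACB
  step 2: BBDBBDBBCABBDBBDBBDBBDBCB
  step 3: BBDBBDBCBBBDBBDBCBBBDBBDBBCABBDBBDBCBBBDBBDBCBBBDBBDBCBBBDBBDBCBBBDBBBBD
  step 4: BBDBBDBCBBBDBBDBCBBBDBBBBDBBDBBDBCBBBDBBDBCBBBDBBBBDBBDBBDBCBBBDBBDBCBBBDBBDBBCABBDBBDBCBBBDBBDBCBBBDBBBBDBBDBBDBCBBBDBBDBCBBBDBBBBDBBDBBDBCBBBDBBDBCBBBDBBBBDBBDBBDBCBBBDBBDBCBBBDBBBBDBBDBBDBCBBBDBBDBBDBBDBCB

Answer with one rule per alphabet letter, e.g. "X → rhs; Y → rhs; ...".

A->CA, B->BBD, C->BB, D->BCB

  step 3 ⇒ step 4: BBDBBDBCBBBDBBDBCBBBDBBDBBCABBDBBDBCBBBDBBDBCBBBDBBDBCBBBDBBDBCBBBDBBBBD ⇒ BBD·BBD·BCB·BBD·BBD·BCB·BBD·BB·BBD·BBD·BBD·BCB·BBD·BBD·BCB·BBD·BB·BBD·BBD·BBD·BCB·BBD·BBD·BCB·BBD·BBD·BB·CA·BBD·BBD·BCB·BBD·BBD·BCB·BBD·BB·BBD·BBD·BBD·BCB·BBD·BBD·BCB·BBD·BB·BBD·BBD·BBD·BCB·BBD·BBD·BCB·BBD·BB·BBD·BBD·BBD·BCB·BBD·BBD·BCB·BBD·BB·BBD·BBD·BBD·BCB·BBD·BBD·BBD·BBD·BCB
    A ↦ CA
    B ↦ BBD
    C ↦ BB
    D ↦ BCB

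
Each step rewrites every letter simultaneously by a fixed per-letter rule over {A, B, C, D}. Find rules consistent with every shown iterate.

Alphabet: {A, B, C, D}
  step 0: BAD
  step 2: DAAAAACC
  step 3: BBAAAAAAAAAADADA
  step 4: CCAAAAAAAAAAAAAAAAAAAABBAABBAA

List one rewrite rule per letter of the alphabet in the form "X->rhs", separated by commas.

  step 3 ⇒ step 4: BBAAAAAAAAAADADA ⇒ C·C·AA·AA·AA·AA·AA·AA·AA·AA·AA·AA·BB·AA·BB·AA
    A ↦ AA
    B ↦ C
    D ↦ BB
  step 2 ⇒ step 3: DAAAAACC ⇒ BB·AA·AA·AA·AA·AA·DA·DA
    C ↦ DA

A->AA, B->C, C->DA, D->BB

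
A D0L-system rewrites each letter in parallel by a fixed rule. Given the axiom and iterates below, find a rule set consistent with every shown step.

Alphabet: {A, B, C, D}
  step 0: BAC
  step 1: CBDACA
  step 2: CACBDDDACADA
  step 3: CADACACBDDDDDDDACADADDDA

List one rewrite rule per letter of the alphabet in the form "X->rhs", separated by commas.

  step 2 ⇒ step 3: CACBDDDACADA ⇒ CA·DA·CA·CB·DD·DD·DD·DA·CA·DA·DD·DA
    A ↦ DA
    B ↦ CB
    C ↦ CA
    D ↦ DD

A->DA, B->CB, C->CA, D->DD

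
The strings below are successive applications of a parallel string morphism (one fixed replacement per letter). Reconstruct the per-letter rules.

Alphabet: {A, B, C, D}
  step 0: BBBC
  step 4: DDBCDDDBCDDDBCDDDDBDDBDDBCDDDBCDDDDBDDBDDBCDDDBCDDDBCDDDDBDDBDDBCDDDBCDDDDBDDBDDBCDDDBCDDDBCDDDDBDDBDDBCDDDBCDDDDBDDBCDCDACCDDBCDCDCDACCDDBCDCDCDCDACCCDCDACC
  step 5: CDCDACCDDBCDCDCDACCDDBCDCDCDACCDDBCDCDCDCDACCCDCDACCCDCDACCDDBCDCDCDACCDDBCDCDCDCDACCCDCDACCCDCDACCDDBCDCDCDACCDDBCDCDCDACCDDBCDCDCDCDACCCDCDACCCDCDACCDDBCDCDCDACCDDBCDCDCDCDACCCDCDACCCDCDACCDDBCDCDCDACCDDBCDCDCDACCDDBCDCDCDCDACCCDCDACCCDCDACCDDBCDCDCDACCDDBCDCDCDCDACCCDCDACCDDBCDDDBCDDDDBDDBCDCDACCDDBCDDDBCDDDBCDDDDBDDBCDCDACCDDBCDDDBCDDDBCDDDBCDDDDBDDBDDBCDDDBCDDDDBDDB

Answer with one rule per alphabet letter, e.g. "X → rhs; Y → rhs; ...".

  step 4 ⇒ step 5: DDBCDDDBCDDDBCDDDDBDDBDDBCDDDBCDDDDBDDBDDBCDDDBCDDDBCDDDDBDDBDDBCDDDBCDDDDBDDBDDBCDDDBCDDDBCDDDDBDDBDDBCDDDBCDDDDBDDBCDCDACCDDBCDCDCDACCDDBCDCDCDCDACCCDCDACC ⇒ CD·CD·ACC·DDB·CD·CD·CD·ACC·DDB·CD·CD·CD·ACC·DDB·CD·CD·CD·CD·ACC·CD·CD·ACC·CD·CD·ACC·DDB·CD·CD·CD·ACC·DDB·CD·CD·CD·CD·ACC·CD·CD·ACC·CD·CD·ACC·DDB·CD·CD·CD·ACC·DDB·CD·CD·CD·ACC·DDB·CD·CD·CD·CD·ACC·CD·CD·ACC·CD·CD·ACC·DDB·CD·CD·CD·ACC·DDB·CD·CD·CD·CD·ACC·CD·CD·ACC·CD·CD·ACC·DDB·CD·CD·CD·ACC·DDB·CD·CD·CD·ACC·DDB·CD·CD·CD·CD·ACC·CD·CD·ACC·CD·CD·ACC·DDB·CD·CD·CD·ACC·DDB·CD·CD·CD·CD·ACC·CD·CD·ACC·DDB·CD·DDB·CD·D·DDB·DDB·CD·CD·ACC·DDB·CD·DDB·CD·DDB·CD·D·DDB·DDB·CD·CD·ACC·DDB·CD·DDB·CD·DDB·CD·DDB·CD·D·DDB·DDB·DDB·CD·DDB·CD·D·DDB·DDB
    A ↦ D
    B ↦ ACC
    C ↦ DDB
    D ↦ CD

A->D, B->ACC, C->DDB, D->CD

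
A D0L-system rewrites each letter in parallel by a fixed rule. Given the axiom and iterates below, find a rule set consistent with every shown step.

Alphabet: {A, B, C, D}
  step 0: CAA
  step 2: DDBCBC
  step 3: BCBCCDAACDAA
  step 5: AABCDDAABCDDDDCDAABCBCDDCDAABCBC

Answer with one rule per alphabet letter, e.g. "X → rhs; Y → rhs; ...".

  step 2 ⇒ step 3: DDBCBC ⇒ BC·BC·CD·AA·CD·AA
    B ↦ CD
    C ↦ AA
    D ↦ BC
    A ↦ D  (constrained at step 0)

A->D, B->CD, C->AA, D->BC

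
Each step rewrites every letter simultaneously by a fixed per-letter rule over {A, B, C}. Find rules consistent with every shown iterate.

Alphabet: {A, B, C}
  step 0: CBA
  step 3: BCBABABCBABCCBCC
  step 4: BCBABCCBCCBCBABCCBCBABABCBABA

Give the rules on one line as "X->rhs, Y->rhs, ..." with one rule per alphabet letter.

  step 3 ⇒ step 4: BCBABABCBABCCBCC ⇒ BC·BA·BC·C·BC·C·BC·BA·BC·C·BC·BA·BA·BC·BA·BA
    A ↦ C
    B ↦ BC
    C ↦ BA

A->C, B->BC, C->BA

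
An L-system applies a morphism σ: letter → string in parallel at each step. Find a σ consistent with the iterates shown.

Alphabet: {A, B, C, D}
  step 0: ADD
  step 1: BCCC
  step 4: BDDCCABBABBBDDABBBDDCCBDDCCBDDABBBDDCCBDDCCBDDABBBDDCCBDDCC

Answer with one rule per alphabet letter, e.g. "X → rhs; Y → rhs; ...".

A->BC, B->BDD, C->ABB, D->C

  step 0 ⇒ step 1: ADD ⇒ BC·C·C
    A ↦ BC
    D ↦ C
    B ↦ BDD  (constrained at step 1)
    C ↦ ABB  (constrained at step 1)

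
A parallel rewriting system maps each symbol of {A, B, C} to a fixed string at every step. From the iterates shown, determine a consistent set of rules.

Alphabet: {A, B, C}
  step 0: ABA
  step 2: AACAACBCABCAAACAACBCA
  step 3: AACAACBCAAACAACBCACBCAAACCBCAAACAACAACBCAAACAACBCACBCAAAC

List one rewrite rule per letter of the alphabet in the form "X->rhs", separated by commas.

  step 2 ⇒ step 3: AACAACBCABCAAACAACBCA ⇒ AAC·AAC·BCA·AAC·AAC·BCA·C·BCA·AAC·C·BCA·AAC·AAC·AAC·BCA·AAC·AAC·BCA·C·BCA·AAC
    A ↦ AAC
    B ↦ C
    C ↦ BCA

A->AAC, B->C, C->BCA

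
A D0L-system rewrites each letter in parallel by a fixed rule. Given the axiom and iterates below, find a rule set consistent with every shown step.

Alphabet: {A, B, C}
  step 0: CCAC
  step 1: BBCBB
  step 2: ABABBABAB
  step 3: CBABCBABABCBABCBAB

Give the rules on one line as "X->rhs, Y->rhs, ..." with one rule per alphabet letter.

A->CB, B->AB, C->B

  step 2 ⇒ step 3: ABABBABAB ⇒ CB·AB·CB·AB·AB·CB·AB·CB·AB
    A ↦ CB
    B ↦ AB
  step 0 ⇒ step 1: CCAC ⇒ B·B·CB·B
    C ↦ B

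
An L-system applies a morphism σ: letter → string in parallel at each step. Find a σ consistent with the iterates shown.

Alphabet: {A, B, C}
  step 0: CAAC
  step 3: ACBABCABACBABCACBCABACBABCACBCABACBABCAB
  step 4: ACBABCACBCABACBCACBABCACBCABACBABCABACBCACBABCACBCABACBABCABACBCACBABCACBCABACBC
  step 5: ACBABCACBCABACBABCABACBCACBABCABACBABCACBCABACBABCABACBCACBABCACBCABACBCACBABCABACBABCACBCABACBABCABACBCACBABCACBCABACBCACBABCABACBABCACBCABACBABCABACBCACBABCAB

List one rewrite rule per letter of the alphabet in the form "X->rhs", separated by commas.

A->ACB, B->C, C->AB

  step 4 ⇒ step 5: ACBABCACBCABACBCACBABCACBCABACBABCABACBCACBABCACBCABACBABCABACBCACBABCACBCABACBC ⇒ ACB·AB·C·ACB·C·AB·ACB·AB·C·AB·ACB·C·ACB·AB·C·AB·ACB·AB·C·ACB·C·AB·ACB·AB·C·AB·ACB·C·ACB·AB·C·ACB·C·AB·ACB·C·ACB·AB·C·AB·ACB·AB·C·ACB·C·AB·ACB·AB·C·AB·ACB·C·ACB·AB·C·ACB·C·AB·ACB·C·ACB·AB·C·AB·ACB·AB·C·ACB·C·AB·ACB·AB·C·AB·ACB·C·ACB·AB·C·AB
    A ↦ ACB
    B ↦ C
    C ↦ AB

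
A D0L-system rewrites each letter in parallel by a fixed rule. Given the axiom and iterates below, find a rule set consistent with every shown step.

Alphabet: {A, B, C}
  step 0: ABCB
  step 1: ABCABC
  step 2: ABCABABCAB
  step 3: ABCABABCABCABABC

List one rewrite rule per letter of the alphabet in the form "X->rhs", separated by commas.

A->AB, B->C, C->AB

  step 2 ⇒ step 3: ABCABABCAB ⇒ AB·C·AB·AB·C·AB·C·AB·AB·C
    A ↦ AB
    B ↦ C
    C ↦ AB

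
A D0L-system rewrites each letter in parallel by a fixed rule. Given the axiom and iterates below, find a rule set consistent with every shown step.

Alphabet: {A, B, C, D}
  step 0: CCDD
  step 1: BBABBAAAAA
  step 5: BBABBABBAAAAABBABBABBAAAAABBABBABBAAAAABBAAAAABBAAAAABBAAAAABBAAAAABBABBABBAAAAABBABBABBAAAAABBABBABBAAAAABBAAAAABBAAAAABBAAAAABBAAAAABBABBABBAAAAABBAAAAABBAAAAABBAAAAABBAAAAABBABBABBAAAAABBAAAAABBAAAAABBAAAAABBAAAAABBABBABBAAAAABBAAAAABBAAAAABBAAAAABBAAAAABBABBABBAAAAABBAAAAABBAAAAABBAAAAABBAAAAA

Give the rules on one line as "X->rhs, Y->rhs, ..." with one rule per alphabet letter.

A->CDD, B->C, C->BBA, D->AA

  step 0 ⇒ step 1: CCDD ⇒ BBA·BBA·AA·AA
    C ↦ BBA
    D ↦ AA
    A ↦ CDD  (constrained at step 1)
    B ↦ C  (constrained at step 1)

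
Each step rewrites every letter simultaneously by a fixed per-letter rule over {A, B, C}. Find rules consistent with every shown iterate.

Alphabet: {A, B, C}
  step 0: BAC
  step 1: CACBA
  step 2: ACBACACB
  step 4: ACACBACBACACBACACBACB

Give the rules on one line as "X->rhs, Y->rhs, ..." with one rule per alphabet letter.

  step 1 ⇒ step 2: CACBA ⇒ A·CB·A·CA·CB
    A ↦ CB
    B ↦ CA
    C ↦ A

A->CB, B->CA, C->A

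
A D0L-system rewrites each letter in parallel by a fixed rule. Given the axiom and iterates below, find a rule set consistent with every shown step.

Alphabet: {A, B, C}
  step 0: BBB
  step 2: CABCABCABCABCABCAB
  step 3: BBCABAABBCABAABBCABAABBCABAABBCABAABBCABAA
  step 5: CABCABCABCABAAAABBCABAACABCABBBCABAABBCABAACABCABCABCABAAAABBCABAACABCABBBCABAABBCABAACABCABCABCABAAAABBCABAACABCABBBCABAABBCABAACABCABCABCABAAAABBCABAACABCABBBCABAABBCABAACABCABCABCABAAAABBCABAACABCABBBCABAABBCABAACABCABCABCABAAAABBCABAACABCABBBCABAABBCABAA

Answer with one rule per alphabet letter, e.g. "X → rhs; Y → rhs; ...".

A->CAB, B->AA, C->BB

  step 2 ⇒ step 3: CABCABCABCABCABCAB ⇒ BB·CAB·AA·BB·CAB·AA·BB·CAB·AA·BB·CAB·AA·BB·CAB·AA·BB·CAB·AA
    A ↦ CAB
    B ↦ AA
    C ↦ BB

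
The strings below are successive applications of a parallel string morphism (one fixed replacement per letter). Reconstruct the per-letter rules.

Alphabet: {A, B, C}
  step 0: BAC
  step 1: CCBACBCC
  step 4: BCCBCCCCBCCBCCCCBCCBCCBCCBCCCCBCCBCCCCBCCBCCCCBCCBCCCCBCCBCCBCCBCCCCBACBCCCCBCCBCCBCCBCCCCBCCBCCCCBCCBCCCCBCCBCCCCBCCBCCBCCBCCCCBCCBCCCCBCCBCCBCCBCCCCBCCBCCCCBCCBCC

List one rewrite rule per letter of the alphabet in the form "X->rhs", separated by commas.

  step 0 ⇒ step 1: BAC ⇒ CC·BAC·BCC
    A ↦ BAC
    B ↦ CC
    C ↦ BCC

A->BAC, B->CC, C->BCC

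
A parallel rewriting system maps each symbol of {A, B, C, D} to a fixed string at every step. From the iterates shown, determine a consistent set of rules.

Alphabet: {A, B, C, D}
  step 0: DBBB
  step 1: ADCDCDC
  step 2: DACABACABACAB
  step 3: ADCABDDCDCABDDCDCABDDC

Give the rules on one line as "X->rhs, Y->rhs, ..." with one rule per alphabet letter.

A->D, B->DC, C->CAB, D->A

  step 2 ⇒ step 3: DACABACABACAB ⇒ A·D·CAB·D·DC·D·CAB·D·DC·D·CAB·D·DC
    A ↦ D
    B ↦ DC
    C ↦ CAB
    D ↦ A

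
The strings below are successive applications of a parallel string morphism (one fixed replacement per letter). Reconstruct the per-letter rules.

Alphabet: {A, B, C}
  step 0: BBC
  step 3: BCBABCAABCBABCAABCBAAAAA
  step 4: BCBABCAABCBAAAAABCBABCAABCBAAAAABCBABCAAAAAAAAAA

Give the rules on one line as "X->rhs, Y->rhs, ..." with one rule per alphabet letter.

A->AA, B->BC, C->BA

  step 3 ⇒ step 4: BCBABCAABCBABCAABCBAAAAA ⇒ BC·BA·BC·AA·BC·BA·AA·AA·BC·BA·BC·AA·BC·BA·AA·AA·BC·BA·BC·AA·AA·AA·AA·AA
    A ↦ AA
    B ↦ BC
    C ↦ BA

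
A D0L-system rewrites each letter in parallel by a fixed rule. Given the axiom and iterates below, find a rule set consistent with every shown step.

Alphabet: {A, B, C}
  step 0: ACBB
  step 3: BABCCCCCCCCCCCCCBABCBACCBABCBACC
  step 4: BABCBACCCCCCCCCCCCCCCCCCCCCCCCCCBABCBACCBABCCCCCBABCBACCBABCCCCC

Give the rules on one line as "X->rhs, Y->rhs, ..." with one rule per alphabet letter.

A->BC, B->BA, C->CC

  step 3 ⇒ step 4: BABCCCCCCCCCCCCCBABCBACCBABCBACC ⇒ BA·BC·BA·CC·CC·CC·CC·CC·CC·CC·CC·CC·CC·CC·CC·CC·BA·BC·BA·CC·BA·BC·CC·CC·BA·BC·BA·CC·BA·BC·CC·CC
    A ↦ BC
    B ↦ BA
    C ↦ CC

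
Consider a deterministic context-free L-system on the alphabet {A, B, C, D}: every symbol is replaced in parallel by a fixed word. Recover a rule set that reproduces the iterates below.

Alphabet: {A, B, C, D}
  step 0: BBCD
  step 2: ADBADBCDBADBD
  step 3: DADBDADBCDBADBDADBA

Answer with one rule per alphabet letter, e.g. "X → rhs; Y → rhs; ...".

  step 2 ⇒ step 3: ADBADBCDBADBD ⇒ D·A·DB·D·A·DB·CDB·A·DB·D·A·DB·A
    A ↦ D
    B ↦ DB
    C ↦ CDB
    D ↦ A

A->D, B->DB, C->CDB, D->A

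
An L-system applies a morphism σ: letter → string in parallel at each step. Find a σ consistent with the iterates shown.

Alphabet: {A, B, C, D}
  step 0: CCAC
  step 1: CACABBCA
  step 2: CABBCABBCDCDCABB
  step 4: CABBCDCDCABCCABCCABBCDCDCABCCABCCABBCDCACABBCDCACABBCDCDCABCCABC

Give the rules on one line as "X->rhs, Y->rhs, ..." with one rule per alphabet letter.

A->BB, B->CD, C->CA, D->BC

  step 1 ⇒ step 2: CACABBCA ⇒ CA·BB·CA·BB·CD·CD·CA·BB
    A ↦ BB
    B ↦ CD
    C ↦ CA
    D ↦ BC  (constrained at step 2)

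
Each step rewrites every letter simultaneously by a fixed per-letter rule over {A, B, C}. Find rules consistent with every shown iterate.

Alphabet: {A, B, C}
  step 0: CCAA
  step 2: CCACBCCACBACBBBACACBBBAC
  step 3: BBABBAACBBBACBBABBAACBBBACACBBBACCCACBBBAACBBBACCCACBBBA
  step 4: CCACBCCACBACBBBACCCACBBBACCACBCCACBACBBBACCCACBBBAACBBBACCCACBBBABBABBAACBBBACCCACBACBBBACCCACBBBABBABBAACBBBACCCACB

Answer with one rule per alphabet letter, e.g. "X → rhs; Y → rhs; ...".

  step 3 ⇒ step 4: BBABBAACBBBACBBABBAACBBBACACBBBACCCACBBBAACBBBACCCACBBBA ⇒ C·C·ACB·C·C·ACB·ACB·BBA·C·C·C·ACB·BBA·C·C·ACB·C·C·ACB·ACB·BBA·C·C·C·ACB·BBA·ACB·BBA·C·C·C·ACB·BBA·BBA·BBA·ACB·BBA·C·C·C·ACB·ACB·BBA·C·C·C·ACB·BBA·BBA·BBA·ACB·BBA·C·C·C·ACB
    A ↦ ACB
    B ↦ C
    C ↦ BBA

A->ACB, B->C, C->BBA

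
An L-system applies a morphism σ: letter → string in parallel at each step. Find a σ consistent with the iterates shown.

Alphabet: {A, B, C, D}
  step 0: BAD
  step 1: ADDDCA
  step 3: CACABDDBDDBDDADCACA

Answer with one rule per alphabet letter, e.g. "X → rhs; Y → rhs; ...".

A->DD, B->AD, C->B, D->CA

  step 0 ⇒ step 1: BAD ⇒ AD·DD·CA
    A ↦ DD
    B ↦ AD
    D ↦ CA
    C ↦ B  (constrained at step 1)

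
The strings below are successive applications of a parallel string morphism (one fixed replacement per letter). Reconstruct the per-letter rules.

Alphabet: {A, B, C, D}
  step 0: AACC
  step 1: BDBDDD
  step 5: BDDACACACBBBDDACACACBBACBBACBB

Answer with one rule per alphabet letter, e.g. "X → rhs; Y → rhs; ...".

  step 0 ⇒ step 1: AACC ⇒ BD·BD·D·D
    A ↦ BD
    C ↦ D
    B ↦ AC  (constrained at step 1)
    D ↦ B  (constrained at step 1)

A->BD, B->AC, C->D, D->B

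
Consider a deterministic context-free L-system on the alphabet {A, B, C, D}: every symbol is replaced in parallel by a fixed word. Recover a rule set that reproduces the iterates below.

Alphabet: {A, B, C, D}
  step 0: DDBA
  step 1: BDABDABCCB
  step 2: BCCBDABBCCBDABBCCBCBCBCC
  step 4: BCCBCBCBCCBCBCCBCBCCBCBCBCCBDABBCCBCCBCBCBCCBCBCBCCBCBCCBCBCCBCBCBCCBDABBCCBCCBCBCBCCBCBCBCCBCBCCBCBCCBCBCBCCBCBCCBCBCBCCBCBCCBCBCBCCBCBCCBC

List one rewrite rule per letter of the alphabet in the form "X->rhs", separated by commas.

  step 1 ⇒ step 2: BDABDABCCB ⇒ BCC·BDA·B·BCC·BDA·B·BCC·BC·BC·BCC
    A ↦ B
    B ↦ BCC
    C ↦ BC
    D ↦ BDA

A->B, B->BCC, C->BC, D->BDA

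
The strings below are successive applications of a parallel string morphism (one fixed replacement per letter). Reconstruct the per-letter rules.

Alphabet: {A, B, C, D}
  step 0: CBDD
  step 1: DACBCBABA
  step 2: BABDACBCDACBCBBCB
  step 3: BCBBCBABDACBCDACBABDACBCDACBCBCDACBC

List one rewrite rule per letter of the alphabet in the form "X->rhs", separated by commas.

  step 2 ⇒ step 3: BABDACBCDACBCBBCB ⇒ BC·B·BC·BA·B·DAC·BC·DAC·BA·B·DAC·BC·DAC·BC·BC·DAC·BC
    A ↦ B
    B ↦ BC
    C ↦ DAC
    D ↦ BA

A->B, B->BC, C->DAC, D->BA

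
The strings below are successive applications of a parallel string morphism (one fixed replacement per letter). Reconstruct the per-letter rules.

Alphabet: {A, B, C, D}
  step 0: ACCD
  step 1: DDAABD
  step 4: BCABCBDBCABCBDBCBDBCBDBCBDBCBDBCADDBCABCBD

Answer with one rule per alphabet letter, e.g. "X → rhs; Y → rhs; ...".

A->DD, B->BC, C->A, D->BD

  step 0 ⇒ step 1: ACCD ⇒ DD·A·A·BD
    A ↦ DD
    C ↦ A
    D ↦ BD
    B ↦ BC  (constrained at step 1)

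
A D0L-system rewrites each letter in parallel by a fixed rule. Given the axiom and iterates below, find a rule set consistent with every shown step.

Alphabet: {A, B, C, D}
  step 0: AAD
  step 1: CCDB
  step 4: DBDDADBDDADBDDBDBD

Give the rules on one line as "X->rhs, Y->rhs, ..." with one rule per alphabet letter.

A->C, B->D, C->DA, D->DB

  step 0 ⇒ step 1: AAD ⇒ C·C·DB
    A ↦ C
    D ↦ DB
    B ↦ D  (constrained at step 1)
    C ↦ DA  (constrained at step 1)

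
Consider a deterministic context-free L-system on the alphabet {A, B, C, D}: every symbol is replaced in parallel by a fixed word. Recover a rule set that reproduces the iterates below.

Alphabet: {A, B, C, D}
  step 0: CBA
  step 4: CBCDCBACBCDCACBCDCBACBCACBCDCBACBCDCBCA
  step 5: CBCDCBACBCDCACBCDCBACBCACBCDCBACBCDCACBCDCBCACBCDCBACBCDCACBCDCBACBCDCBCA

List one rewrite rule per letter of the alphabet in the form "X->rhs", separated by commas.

A->CA, B->CD, C->CB, D->A

  step 4 ⇒ step 5: CBCDCBACBCDCACBCDCBACBCACBCDCBACBCDCBCA ⇒ CB·CD·CB·A·CB·CD·CA·CB·CD·CB·A·CB·CA·CB·CD·CB·A·CB·CD·CA·CB·CD·CB·CA·CB·CD·CB·A·CB·CD·CA·CB·CD·CB·A·CB·CD·CB·CA
    A ↦ CA
    B ↦ CD
    C ↦ CB
    D ↦ A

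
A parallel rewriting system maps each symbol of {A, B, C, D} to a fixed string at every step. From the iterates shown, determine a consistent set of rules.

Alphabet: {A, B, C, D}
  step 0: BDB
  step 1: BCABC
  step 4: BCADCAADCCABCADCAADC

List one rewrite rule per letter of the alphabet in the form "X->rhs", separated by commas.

A->C, B->BC, C->AD, D->A

  step 0 ⇒ step 1: BDB ⇒ BC·A·BC
    B ↦ BC
    D ↦ A
    A ↦ C  (constrained at step 1)
    C ↦ AD  (constrained at step 1)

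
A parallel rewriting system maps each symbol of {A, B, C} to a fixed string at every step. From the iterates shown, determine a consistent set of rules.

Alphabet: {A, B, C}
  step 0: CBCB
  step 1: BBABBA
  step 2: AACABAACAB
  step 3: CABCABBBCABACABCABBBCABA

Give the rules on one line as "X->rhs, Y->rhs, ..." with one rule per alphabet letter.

  step 2 ⇒ step 3: AACABAACAB ⇒ CAB·CAB·BB·CAB·A·CAB·CAB·BB·CAB·A
    A ↦ CAB
    B ↦ A
    C ↦ BB

A->CAB, B->A, C->BB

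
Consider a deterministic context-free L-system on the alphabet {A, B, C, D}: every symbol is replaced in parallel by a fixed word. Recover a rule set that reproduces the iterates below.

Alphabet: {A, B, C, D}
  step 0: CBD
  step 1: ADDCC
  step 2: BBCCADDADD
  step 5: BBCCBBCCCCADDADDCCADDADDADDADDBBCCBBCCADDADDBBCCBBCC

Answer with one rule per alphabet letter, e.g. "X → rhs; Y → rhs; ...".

  step 1 ⇒ step 2: ADDCC ⇒ BB·C·C·ADD·ADD
    A ↦ BB
    C ↦ ADD
    D ↦ C
  step 0 ⇒ step 1: CBD ⇒ ADD·C·C
    B ↦ C

A->BB, B->C, C->ADD, D->C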